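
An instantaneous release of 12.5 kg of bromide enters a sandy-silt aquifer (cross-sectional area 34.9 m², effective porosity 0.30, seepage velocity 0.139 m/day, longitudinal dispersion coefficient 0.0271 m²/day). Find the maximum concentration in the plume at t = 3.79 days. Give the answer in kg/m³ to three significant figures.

The peak of an instantaneous 1D plume sits at x = vt; there the Gaussian factor is 1 and C_max = M/(n_e·A·√(4πDt)), where n_e·A is the pore area the mass is dissolved in.
√(4πDt) = √(4π × 0.0271 × 3.79) = 1.136 m, so C_max = 12.5/(0.30 × 34.9 × 1.136) = 1.05 kg/m³.

1.05 kg/m³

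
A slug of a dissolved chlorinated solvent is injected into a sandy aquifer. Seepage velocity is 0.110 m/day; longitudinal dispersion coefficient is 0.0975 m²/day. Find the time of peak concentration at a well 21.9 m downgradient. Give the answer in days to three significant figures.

For the 1D instantaneous-source solution, setting ∂C/∂t = 0 at fixed x gives v²t² + 2Dt − x² = 0, so t = (√(D² + v²x²) − D)/v².
√(D² + v²x²) = √(0.0975² + 0.110² × 21.9²) = 2.411; v² = 0.0121.
t = (2.411 − 0.0975)/0.0121 = 191 days (vs. the pure-advection estimate x/v = 199 d).

191 days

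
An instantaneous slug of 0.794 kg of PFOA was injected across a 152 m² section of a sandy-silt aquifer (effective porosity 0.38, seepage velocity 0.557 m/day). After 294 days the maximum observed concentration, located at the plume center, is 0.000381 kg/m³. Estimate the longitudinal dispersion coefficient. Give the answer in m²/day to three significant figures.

At the plume center C_max = M/(n_e·A·√(4πDt)), so D = M²/(4πt·(n_e·A·C_max)²).
n_e·A·C_max = 0.38 × 152 × 0.000381 = 0.02201 kg/m.
D = 0.794²/(4π × 294 × 0.02201²) = 0.352 m²/day.

0.352 m²/day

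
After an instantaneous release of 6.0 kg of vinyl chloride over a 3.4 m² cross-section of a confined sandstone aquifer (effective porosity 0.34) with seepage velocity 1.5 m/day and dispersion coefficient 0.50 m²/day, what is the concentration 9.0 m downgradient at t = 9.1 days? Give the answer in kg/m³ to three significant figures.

0.209 kg/m³

For an instantaneous plane source, C(x,t) = M/(n_e·A·√(4πDt)) · exp(−(x−vt)²/(4Dt)), with n_e·A the pore (flow) area.
Plume center vt = 1.5 × 9.1 = 13.65 m, so the well at 9.0 m is 4.65 m upgradient of the peak.
√(4πDt) = 7.562 m, giving peak height M/(n_e·A·√(4πDt)) = 6.0/(0.34 × 3.4 × 7.562) = 0.6864 kg/m³.
(x−vt)²/(4Dt) = (-4.65)²/(4 × 0.50 × 9.1) = 1.188; exp(−1.188) = 0.3048.
C = 0.6864 × 0.3048 = 0.209 kg/m³.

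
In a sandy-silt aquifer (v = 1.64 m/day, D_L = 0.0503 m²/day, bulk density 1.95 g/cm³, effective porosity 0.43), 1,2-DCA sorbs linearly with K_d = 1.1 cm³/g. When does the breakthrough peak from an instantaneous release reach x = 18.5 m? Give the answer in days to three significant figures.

Retardation factor R = 1 + ρ_b·K_d/n = 1 + 1.95 × 1.1/0.43 = 5.988.
Sorption retards both mechanisms: v_R = v/R = 0.2739 m/day, D_R = D/R = 0.008400 m²/day.
Peak time from v_R²t² + 2D_R t − x² = 0: t = (√(D_R² + v_R²x²) − D_R)/v_R².
√(D_R² + v_R²x²) = √(0.008400² + 0.2739² × 18.5²) = 5.067; v_R² = 0.07502.
t = (5.067 − 0.008400)/0.07502 = 67.4 days.

67.4 days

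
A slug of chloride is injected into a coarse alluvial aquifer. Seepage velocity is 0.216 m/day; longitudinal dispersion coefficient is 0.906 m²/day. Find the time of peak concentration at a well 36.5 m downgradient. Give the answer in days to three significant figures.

For the 1D instantaneous-source solution, setting ∂C/∂t = 0 at fixed x gives v²t² + 2Dt − x² = 0, so t = (√(D² + v²x²) − D)/v².
√(D² + v²x²) = √(0.906² + 0.216² × 36.5²) = 7.936; v² = 0.046656.
t = (7.936 − 0.906)/0.046656 = 151 days (vs. the pure-advection estimate x/v = 169 d).

151 days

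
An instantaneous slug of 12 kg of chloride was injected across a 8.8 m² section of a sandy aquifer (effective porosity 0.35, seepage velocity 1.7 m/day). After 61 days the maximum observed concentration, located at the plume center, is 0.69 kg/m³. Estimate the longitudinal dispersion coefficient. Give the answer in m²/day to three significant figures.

At the plume center C_max = M/(n_e·A·√(4πDt)), so D = M²/(4πt·(n_e·A·C_max)²).
n_e·A·C_max = 0.35 × 8.8 × 0.69 = 2.125 kg/m.
D = 12²/(4π × 61 × 2.125²) = 0.0416 m²/day.

0.0416 m²/day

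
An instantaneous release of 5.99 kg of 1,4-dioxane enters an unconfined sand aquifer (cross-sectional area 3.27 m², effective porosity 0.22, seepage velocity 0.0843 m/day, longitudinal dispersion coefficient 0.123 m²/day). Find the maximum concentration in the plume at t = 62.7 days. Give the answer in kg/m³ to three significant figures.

The peak of an instantaneous 1D plume sits at x = vt; there the Gaussian factor is 1 and C_max = M/(n_e·A·√(4πDt)), where n_e·A is the pore area the mass is dissolved in.
√(4πDt) = √(4π × 0.123 × 62.7) = 9.844 m, so C_max = 5.99/(0.22 × 3.27 × 9.844) = 0.846 kg/m³.

0.846 kg/m³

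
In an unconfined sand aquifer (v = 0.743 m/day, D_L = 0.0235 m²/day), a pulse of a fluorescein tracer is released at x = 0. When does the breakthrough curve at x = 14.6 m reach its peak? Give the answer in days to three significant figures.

19.6 days

For the 1D instantaneous-source solution, setting ∂C/∂t = 0 at fixed x gives v²t² + 2Dt − x² = 0, so t = (√(D² + v²x²) − D)/v².
√(D² + v²x²) = √(0.0235² + 0.743² × 14.6²) = 10.85; v² = 0.552049.
t = (10.85 − 0.0235)/0.552049 = 19.6 days (vs. the pure-advection estimate x/v = 19.7 d).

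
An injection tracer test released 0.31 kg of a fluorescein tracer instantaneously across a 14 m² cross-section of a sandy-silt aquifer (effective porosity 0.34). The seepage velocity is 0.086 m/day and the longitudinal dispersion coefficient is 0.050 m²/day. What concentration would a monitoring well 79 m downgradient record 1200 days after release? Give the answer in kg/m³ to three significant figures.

0.000207 kg/m³

For an instantaneous plane source, C(x,t) = M/(n_e·A·√(4πDt)) · exp(−(x−vt)²/(4Dt)), with n_e·A the pore (flow) area.
Plume center vt = 0.086 × 1200 = 103.2 m, so the well at 79 m is 24.2 m upgradient of the peak.
√(4πDt) = 27.46 m, giving peak height M/(n_e·A·√(4πDt)) = 0.31/(0.34 × 14 × 27.46) = 0.002372 kg/m³.
(x−vt)²/(4Dt) = (-24.2)²/(4 × 0.050 × 1200) = 2.440; exp(−2.440) = 0.08716.
C = 0.002372 × 0.08716 = 0.000207 kg/m³.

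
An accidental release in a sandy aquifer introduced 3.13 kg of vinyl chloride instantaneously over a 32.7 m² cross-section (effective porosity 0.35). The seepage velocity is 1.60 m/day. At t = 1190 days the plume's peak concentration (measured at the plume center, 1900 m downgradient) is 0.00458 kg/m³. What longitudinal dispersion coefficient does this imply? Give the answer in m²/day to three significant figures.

At the plume center C_max = M/(n_e·A·√(4πDt)), so D = M²/(4πt·(n_e·A·C_max)²).
n_e·A·C_max = 0.35 × 32.7 × 0.00458 = 0.05242 kg/m.
D = 3.13²/(4π × 1190 × 0.05242²) = 0.238 m²/day.

0.238 m²/day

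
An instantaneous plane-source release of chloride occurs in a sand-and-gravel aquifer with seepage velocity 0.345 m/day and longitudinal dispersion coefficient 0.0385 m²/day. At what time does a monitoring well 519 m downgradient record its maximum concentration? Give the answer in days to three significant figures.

For the 1D instantaneous-source solution, setting ∂C/∂t = 0 at fixed x gives v²t² + 2Dt − x² = 0, so t = (√(D² + v²x²) − D)/v².
√(D² + v²x²) = √(0.0385² + 0.345² × 519²) = 179.1; v² = 0.119025.
t = (179.1 − 0.0385)/0.119025 = 1500 days (vs. the pure-advection estimate x/v = 1500 d).

1500 days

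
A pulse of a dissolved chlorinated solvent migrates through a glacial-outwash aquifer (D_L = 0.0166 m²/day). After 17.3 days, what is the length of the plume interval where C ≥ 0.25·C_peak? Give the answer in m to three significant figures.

2.52 m

The plume is Gaussian with σ = √(2Dt) = √(2 × 0.0166 × 17.3) = 0.7579 m.
C/C_peak = exp(−Δx²/(2σ²)) = 0.25 ⇒ Δx = σ·√(−2 ln 0.25) = 0.7579 × 1.665 = 1.262 m.
Width = 2Δx = 2.52 m.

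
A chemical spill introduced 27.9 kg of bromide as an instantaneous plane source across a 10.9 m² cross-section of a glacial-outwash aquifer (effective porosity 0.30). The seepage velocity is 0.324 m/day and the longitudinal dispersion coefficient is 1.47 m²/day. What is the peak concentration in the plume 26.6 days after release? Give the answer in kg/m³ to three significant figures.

0.385 kg/m³

The peak of an instantaneous 1D plume sits at x = vt; there the Gaussian factor is 1 and C_max = M/(n_e·A·√(4πDt)), where n_e·A is the pore area the mass is dissolved in.
√(4πDt) = √(4π × 1.47 × 26.6) = 22.17 m, so C_max = 27.9/(0.30 × 10.9 × 22.17) = 0.385 kg/m³.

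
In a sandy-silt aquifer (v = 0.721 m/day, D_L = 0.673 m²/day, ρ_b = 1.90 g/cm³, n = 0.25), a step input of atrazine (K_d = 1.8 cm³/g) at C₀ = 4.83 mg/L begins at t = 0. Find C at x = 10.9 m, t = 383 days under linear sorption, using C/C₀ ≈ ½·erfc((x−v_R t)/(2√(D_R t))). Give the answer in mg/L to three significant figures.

Retardation factor R = 1 + ρ_b·K_d/n = 1 + 1.90 × 1.8/0.25 = 14.68.
Sorption retards both mechanisms: v_R = v/R = 0.04911 m/day, D_R = D/R = 0.04584 m²/day.
v_R·t = 0.04911 × 383 = 18.80913 m; 2√(D_R t) = 8.380 m; argument = (10.9 − 18.80913)/8.380 = -0.9438.
C = C₀ × ½·erfc(-0.9438) = 4.83 × 0.9090 = 4.39 mg/L.

4.39 mg/L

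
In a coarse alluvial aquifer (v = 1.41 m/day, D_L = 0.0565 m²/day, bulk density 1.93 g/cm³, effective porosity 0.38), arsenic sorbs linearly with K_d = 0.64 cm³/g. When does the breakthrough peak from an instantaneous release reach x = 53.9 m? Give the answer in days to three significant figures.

Retardation factor R = 1 + ρ_b·K_d/n = 1 + 1.93 × 0.64/0.38 = 4.251.
Sorption retards both mechanisms: v_R = v/R = 0.3317 m/day, D_R = D/R = 0.01329 m²/day.
Peak time from v_R²t² + 2D_R t − x² = 0: t = (√(D_R² + v_R²x²) − D_R)/v_R².
√(D_R² + v_R²x²) = √(0.01329² + 0.3317² × 53.9²) = 17.88; v_R² = 0.1100.
t = (17.88 − 0.01329)/0.1100 = 162 days.

162 days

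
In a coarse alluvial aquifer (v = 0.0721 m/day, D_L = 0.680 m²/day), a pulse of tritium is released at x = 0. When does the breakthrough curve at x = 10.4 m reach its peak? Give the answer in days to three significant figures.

For the 1D instantaneous-source solution, setting ∂C/∂t = 0 at fixed x gives v²t² + 2Dt − x² = 0, so t = (√(D² + v²x²) − D)/v².
√(D² + v²x²) = √(0.680² + 0.0721² × 10.4²) = 1.012; v² = 0.00519841.
t = (1.012 − 0.680)/0.00519841 = 63.9 days (vs. the pure-advection estimate x/v = 144 d).

63.9 days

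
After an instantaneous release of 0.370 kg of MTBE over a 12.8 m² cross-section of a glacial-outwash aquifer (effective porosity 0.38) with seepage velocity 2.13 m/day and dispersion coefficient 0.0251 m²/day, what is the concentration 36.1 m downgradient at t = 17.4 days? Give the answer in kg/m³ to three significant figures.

0.0191 kg/m³

For an instantaneous plane source, C(x,t) = M/(n_e·A·√(4πDt)) · exp(−(x−vt)²/(4Dt)), with n_e·A the pore (flow) area.
Plume center vt = 2.13 × 17.4 = 37.062 m, so the well at 36.1 m is 0.962 m upgradient of the peak.
√(4πDt) = 2.343 m, giving peak height M/(n_e·A·√(4πDt)) = 0.370/(0.38 × 12.8 × 2.343) = 0.03247 kg/m³.
(x−vt)²/(4Dt) = (-0.962)²/(4 × 0.0251 × 17.4) = 0.5297; exp(−0.5297) = 0.5888.
C = 0.03247 × 0.5888 = 0.0191 kg/m³.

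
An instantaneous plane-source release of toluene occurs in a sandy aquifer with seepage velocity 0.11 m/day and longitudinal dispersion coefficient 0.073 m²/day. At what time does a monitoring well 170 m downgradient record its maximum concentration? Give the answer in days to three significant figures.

1540 days

For the 1D instantaneous-source solution, setting ∂C/∂t = 0 at fixed x gives v²t² + 2Dt − x² = 0, so t = (√(D² + v²x²) − D)/v².
√(D² + v²x²) = √(0.073² + 0.11² × 170²) = 18.70; v² = 0.0121.
t = (18.70 − 0.073)/0.0121 = 1540 days (vs. the pure-advection estimate x/v = 1550 d).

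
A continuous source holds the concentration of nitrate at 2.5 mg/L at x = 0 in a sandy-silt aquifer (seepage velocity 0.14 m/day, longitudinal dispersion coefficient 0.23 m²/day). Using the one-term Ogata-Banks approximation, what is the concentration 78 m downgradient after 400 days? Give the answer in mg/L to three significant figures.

For a continuous step input, C/C₀ ≈ ½·erfc((x−vt)/(2√(Dt))).
vt = 0.14 × 400 = 56 m and 2√(Dt) = 2√(0.23 × 400) = 19.18 m.
Argument (x−vt)/(2√(Dt)) = (78 − 56)/19.18 = 1.147; ½·erfc(1.147) = 0.05239.
C = 2.5 × 0.05239 = 0.131 mg/L.

0.131 mg/L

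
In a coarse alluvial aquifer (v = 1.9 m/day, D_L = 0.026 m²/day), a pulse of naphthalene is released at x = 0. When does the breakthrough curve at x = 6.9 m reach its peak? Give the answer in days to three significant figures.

For the 1D instantaneous-source solution, setting ∂C/∂t = 0 at fixed x gives v²t² + 2Dt − x² = 0, so t = (√(D² + v²x²) − D)/v².
√(D² + v²x²) = √(0.026² + 1.9² × 6.9²) = 13.11; v² = 3.61.
t = (13.11 − 0.026)/3.61 = 3.62 days (vs. the pure-advection estimate x/v = 3.63 d).

3.62 days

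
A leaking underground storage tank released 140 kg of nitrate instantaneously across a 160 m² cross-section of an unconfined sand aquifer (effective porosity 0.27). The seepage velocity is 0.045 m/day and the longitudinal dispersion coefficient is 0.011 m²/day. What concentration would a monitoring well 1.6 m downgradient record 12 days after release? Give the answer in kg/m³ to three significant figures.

For an instantaneous plane source, C(x,t) = M/(n_e·A·√(4πDt)) · exp(−(x−vt)²/(4Dt)), with n_e·A the pore (flow) area.
Plume center vt = 0.045 × 12 = 0.54 m, so the well at 1.6 m is 1.06 m downgradient of the peak.
√(4πDt) = 1.288 m, giving peak height M/(n_e·A·√(4πDt)) = 140/(0.27 × 160 × 1.288) = 2.516 kg/m³.
(x−vt)²/(4Dt) = (1.06)²/(4 × 0.011 × 12) = 2.128; exp(−2.128) = 0.1191.
C = 2.516 × 0.1191 = 0.300 kg/m³.

0.300 kg/m³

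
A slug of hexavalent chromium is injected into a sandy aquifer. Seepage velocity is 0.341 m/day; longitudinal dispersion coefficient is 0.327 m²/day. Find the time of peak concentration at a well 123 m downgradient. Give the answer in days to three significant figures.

For the 1D instantaneous-source solution, setting ∂C/∂t = 0 at fixed x gives v²t² + 2Dt − x² = 0, so t = (√(D² + v²x²) − D)/v².
√(D² + v²x²) = √(0.327² + 0.341² × 123²) = 41.94; v² = 0.116281.
t = (41.94 − 0.327)/0.116281 = 358 days (vs. the pure-advection estimate x/v = 361 d).

358 days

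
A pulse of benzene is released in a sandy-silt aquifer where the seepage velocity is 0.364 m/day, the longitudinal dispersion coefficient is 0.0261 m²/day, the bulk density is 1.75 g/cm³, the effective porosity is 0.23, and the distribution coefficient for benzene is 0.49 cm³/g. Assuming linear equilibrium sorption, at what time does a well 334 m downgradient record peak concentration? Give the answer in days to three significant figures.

4340 days

Retardation factor R = 1 + ρ_b·K_d/n = 1 + 1.75 × 0.49/0.23 = 4.728.
Sorption retards both mechanisms: v_R = v/R = 0.07699 m/day, D_R = D/R = 0.005520 m²/day.
Peak time from v_R²t² + 2D_R t − x² = 0: t = (√(D_R² + v_R²x²) − D_R)/v_R².
√(D_R² + v_R²x²) = √(0.005520² + 0.07699² × 334²) = 25.71; v_R² = 0.005927.
t = (25.71 − 0.005520)/0.005927 = 4340 days.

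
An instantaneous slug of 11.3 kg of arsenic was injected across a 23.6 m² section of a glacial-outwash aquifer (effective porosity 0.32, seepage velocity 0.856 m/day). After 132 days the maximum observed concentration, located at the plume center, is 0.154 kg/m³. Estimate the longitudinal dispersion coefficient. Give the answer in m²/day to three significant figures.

At the plume center C_max = M/(n_e·A·√(4πDt)), so D = M²/(4πt·(n_e·A·C_max)²).
n_e·A·C_max = 0.32 × 23.6 × 0.154 = 1.163 kg/m.
D = 11.3²/(4π × 132 × 1.163²) = 0.0569 m²/day.

0.0569 m²/day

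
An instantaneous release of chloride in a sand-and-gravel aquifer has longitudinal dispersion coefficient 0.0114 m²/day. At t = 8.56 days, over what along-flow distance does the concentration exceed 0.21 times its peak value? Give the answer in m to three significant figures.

The plume is Gaussian with σ = √(2Dt) = √(2 × 0.0114 × 8.56) = 0.4418 m.
C/C_peak = exp(−Δx²/(2σ²)) = 0.21 ⇒ Δx = σ·√(−2 ln 0.21) = 0.4418 × 1.767 = 0.7807 m.
Width = 2Δx = 1.56 m.

1.56 m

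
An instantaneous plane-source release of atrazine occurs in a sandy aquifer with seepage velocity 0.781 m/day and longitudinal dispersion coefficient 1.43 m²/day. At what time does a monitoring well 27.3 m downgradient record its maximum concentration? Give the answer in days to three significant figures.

For the 1D instantaneous-source solution, setting ∂C/∂t = 0 at fixed x gives v²t² + 2Dt − x² = 0, so t = (√(D² + v²x²) − D)/v².
√(D² + v²x²) = √(1.43² + 0.781² × 27.3²) = 21.37; v² = 0.609961.
t = (21.37 − 1.43)/0.609961 = 32.7 days (vs. the pure-advection estimate x/v = 35.0 d).

32.7 days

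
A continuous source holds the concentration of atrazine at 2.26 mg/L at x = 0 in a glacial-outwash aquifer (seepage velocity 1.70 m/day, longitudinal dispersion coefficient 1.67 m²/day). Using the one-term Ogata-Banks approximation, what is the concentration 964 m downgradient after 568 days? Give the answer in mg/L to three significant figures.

1.16 mg/L

For a continuous step input, C/C₀ ≈ ½·erfc((x−vt)/(2√(Dt))).
vt = 1.70 × 568 = 965.6 m and 2√(Dt) = 2√(1.67 × 568) = 61.60 m.
Argument (x−vt)/(2√(Dt)) = (964 − 965.6)/61.60 = -0.02597; ½·erfc(-0.02597) = 0.5146.
C = 2.26 × 0.5146 = 1.16 mg/L.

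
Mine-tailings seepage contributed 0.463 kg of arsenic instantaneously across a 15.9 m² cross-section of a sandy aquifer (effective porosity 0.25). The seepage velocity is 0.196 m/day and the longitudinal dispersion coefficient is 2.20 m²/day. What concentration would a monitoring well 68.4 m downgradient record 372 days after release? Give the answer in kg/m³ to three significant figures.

0.00114 kg/m³

For an instantaneous plane source, C(x,t) = M/(n_e·A·√(4πDt)) · exp(−(x−vt)²/(4Dt)), with n_e·A the pore (flow) area.
Plume center vt = 0.196 × 372 = 72.912 m, so the well at 68.4 m is 4.512 m upgradient of the peak.
√(4πDt) = 101.4 m, giving peak height M/(n_e·A·√(4πDt)) = 0.463/(0.25 × 15.9 × 101.4) = 0.001149 kg/m³.
(x−vt)²/(4Dt) = (-4.512)²/(4 × 2.20 × 372) = 0.006219; exp(−0.006219) = 0.9938.
C = 0.001149 × 0.9938 = 0.00114 kg/m³.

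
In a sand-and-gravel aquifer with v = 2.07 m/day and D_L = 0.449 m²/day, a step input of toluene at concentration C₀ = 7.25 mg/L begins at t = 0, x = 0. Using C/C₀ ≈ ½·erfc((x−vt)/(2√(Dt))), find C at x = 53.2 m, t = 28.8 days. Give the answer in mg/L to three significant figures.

For a continuous step input, C/C₀ ≈ ½·erfc((x−vt)/(2√(Dt))).
vt = 2.07 × 28.8 = 59.616 m and 2√(Dt) = 2√(0.449 × 28.8) = 7.192 m.
Argument (x−vt)/(2√(Dt)) = (53.2 − 59.616)/7.192 = -0.8921; ½·erfc(-0.8921) = 0.8965.
C = 7.25 × 0.8965 = 6.50 mg/L.

6.50 mg/L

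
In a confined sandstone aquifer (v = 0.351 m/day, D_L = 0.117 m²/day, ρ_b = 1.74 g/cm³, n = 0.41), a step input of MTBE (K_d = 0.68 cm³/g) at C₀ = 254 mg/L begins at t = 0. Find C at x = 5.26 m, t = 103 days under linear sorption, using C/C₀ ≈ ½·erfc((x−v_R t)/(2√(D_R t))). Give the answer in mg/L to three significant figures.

Retardation factor R = 1 + ρ_b·K_d/n = 1 + 1.74 × 0.68/0.41 = 3.886.
Sorption retards both mechanisms: v_R = v/R = 0.09032 m/day, D_R = D/R = 0.03011 m²/day.
v_R·t = 0.09032 × 103 = 9.30296 m; 2√(D_R t) = 3.522 m; argument = (5.26 − 9.30296)/3.522 = -1.148.
C = C₀ × ½·erfc(-1.148) = 254 × 0.9478 = 241 mg/L.

241 mg/L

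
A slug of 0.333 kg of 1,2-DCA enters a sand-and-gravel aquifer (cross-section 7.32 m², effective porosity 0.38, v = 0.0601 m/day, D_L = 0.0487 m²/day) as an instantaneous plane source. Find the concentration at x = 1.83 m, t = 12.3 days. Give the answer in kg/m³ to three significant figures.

For an instantaneous plane source, C(x,t) = M/(n_e·A·√(4πDt)) · exp(−(x−vt)²/(4Dt)), with n_e·A the pore (flow) area.
Plume center vt = 0.0601 × 12.3 = 0.73923 m, so the well at 1.83 m is 1.09077 m downgradient of the peak.
√(4πDt) = 2.744 m, giving peak height M/(n_e·A·√(4πDt)) = 0.333/(0.38 × 7.32 × 2.744) = 0.04363 kg/m³.
(x−vt)²/(4Dt) = (1.09077)²/(4 × 0.0487 × 12.3) = 0.4966; exp(−0.4966) = 0.6086.
C = 0.04363 × 0.6086 = 0.0266 kg/m³.

0.0266 kg/m³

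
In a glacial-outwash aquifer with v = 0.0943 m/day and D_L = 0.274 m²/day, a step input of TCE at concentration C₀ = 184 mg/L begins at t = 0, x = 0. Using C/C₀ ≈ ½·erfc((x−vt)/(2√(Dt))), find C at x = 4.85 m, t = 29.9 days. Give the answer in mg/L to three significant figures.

For a continuous step input, C/C₀ ≈ ½·erfc((x−vt)/(2√(Dt))).
vt = 0.0943 × 29.9 = 2.81957 m and 2√(Dt) = 2√(0.274 × 29.9) = 5.725 m.
Argument (x−vt)/(2√(Dt)) = (4.85 − 2.81957)/5.725 = 0.3547; ½·erfc(0.3547) = 0.3080.
C = 184 × 0.3080 = 56.7 mg/L.

56.7 mg/L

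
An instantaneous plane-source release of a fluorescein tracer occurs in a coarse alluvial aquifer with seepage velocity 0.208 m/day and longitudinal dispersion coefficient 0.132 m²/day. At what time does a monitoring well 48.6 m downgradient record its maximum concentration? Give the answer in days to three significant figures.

For the 1D instantaneous-source solution, setting ∂C/∂t = 0 at fixed x gives v²t² + 2Dt − x² = 0, so t = (√(D² + v²x²) − D)/v².
√(D² + v²x²) = √(0.132² + 0.208² × 48.6²) = 10.11; v² = 0.043264.
t = (10.11 − 0.132)/0.043264 = 231 days (vs. the pure-advection estimate x/v = 234 d).

231 days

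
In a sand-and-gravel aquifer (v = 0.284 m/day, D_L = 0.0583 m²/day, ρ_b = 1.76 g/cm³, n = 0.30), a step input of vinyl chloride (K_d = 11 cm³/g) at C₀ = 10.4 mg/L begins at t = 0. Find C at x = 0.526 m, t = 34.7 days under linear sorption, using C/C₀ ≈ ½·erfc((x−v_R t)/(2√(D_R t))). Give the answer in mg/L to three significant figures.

0.679 mg/L

Retardation factor R = 1 + ρ_b·K_d/n = 1 + 1.76 × 11/0.30 = 65.53.
Sorption retards both mechanisms: v_R = v/R = 0.004334 m/day, D_R = D/R = 0.0008897 m²/day.
v_R·t = 0.004334 × 34.7 = 0.1503898 m; 2√(D_R t) = 0.3514 m; argument = (0.526 − 0.1503898)/0.3514 = 1.069.
C = C₀ × ½·erfc(1.069) = 10.4 × 0.06529 = 0.679 mg/L.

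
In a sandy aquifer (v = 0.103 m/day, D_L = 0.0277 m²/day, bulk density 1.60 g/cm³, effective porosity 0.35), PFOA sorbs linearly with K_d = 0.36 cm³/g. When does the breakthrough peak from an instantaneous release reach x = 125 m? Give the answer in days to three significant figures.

3200 days

Retardation factor R = 1 + ρ_b·K_d/n = 1 + 1.60 × 0.36/0.35 = 2.646.
Sorption retards both mechanisms: v_R = v/R = 0.03893 m/day, D_R = D/R = 0.01047 m²/day.
Peak time from v_R²t² + 2D_R t − x² = 0: t = (√(D_R² + v_R²x²) − D_R)/v_R².
√(D_R² + v_R²x²) = √(0.01047² + 0.03893² × 125²) = 4.866; v_R² = 0.001516.
t = (4.866 − 0.01047)/0.001516 = 3200 days.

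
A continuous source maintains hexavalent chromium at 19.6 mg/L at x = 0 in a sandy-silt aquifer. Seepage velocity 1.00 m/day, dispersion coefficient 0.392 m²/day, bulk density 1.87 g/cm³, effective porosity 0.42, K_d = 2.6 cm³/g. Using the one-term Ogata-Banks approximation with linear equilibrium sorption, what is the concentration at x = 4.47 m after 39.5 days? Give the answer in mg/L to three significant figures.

Retardation factor R = 1 + ρ_b·K_d/n = 1 + 1.87 × 2.6/0.42 = 12.58.
Sorption retards both mechanisms: v_R = v/R = 0.07949 m/day, D_R = D/R = 0.03116 m²/day.
v_R·t = 0.07949 × 39.5 = 3.139855 m; 2√(D_R t) = 2.219 m; argument = (4.47 − 3.139855)/2.219 = 0.5994.
C = C₀ × ½·erfc(0.5994) = 19.6 × 0.1983 = 3.89 mg/L.

3.89 mg/L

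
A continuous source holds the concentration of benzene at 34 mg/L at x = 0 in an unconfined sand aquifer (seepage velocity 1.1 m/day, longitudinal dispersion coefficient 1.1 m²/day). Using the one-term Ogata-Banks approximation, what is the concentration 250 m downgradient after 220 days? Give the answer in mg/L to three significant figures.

12.2 mg/L

For a continuous step input, C/C₀ ≈ ½·erfc((x−vt)/(2√(Dt))).
vt = 1.1 × 220 = 242 m and 2√(Dt) = 2√(1.1 × 220) = 31.11 m.
Argument (x−vt)/(2√(Dt)) = (250 − 242)/31.11 = 0.2572; ½·erfc(0.2572) = 0.3580.
C = 34 × 0.3580 = 12.2 mg/L.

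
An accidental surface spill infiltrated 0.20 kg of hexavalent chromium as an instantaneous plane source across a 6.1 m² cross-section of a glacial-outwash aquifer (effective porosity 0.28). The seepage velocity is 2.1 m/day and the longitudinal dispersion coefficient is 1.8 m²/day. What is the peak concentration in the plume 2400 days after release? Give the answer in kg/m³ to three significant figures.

The peak of an instantaneous 1D plume sits at x = vt; there the Gaussian factor is 1 and C_max = M/(n_e·A·√(4πDt)), where n_e·A is the pore area the mass is dissolved in.
√(4πDt) = √(4π × 1.8 × 2400) = 233.0 m, so C_max = 0.20/(0.28 × 6.1 × 233.0) = 0.000503 kg/m³.

0.000503 kg/m³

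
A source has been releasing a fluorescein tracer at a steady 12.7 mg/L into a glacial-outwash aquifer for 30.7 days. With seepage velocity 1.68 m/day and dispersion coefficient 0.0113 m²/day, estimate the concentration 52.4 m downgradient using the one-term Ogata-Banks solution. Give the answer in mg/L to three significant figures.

For a continuous step input, C/C₀ ≈ ½·erfc((x−vt)/(2√(Dt))).
vt = 1.68 × 30.7 = 51.576 m and 2√(Dt) = 2√(0.0113 × 30.7) = 1.178 m.
Argument (x−vt)/(2√(Dt)) = (52.4 − 51.576)/1.178 = 0.6995; ½·erfc(0.6995) = 0.1613.
C = 12.7 × 0.1613 = 2.05 mg/L.

2.05 mg/L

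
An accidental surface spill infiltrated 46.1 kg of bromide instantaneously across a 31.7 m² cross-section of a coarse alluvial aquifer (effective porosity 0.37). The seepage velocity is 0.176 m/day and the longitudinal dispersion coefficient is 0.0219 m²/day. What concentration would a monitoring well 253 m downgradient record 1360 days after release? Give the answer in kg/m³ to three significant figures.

0.0426 kg/m³

For an instantaneous plane source, C(x,t) = M/(n_e·A·√(4πDt)) · exp(−(x−vt)²/(4Dt)), with n_e·A the pore (flow) area.
Plume center vt = 0.176 × 1360 = 239.36 m, so the well at 253 m is 13.64 m downgradient of the peak.
√(4πDt) = 19.35 m, giving peak height M/(n_e·A·√(4πDt)) = 46.1/(0.37 × 31.7 × 19.35) = 0.2031 kg/m³.
(x−vt)²/(4Dt) = (13.64)²/(4 × 0.0219 × 1360) = 1.562; exp(−1.562) = 0.2097.
C = 0.2031 × 0.2097 = 0.0426 kg/m³.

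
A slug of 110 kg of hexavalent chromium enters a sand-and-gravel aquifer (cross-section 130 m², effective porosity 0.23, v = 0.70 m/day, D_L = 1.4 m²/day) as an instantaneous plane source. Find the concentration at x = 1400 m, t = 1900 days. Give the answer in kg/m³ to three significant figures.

For an instantaneous plane source, C(x,t) = M/(n_e·A·√(4πDt)) · exp(−(x−vt)²/(4Dt)), with n_e·A the pore (flow) area.
Plume center vt = 0.70 × 1900 = 1330 m, so the well at 1400 m is 70 m downgradient of the peak.
√(4πDt) = 182.8 m, giving peak height M/(n_e·A·√(4πDt)) = 110/(0.23 × 130 × 182.8) = 0.02013 kg/m³.
(x−vt)²/(4Dt) = (70)²/(4 × 1.4 × 1900) = 0.4605; exp(−0.4605) = 0.6310.
C = 0.02013 × 0.6310 = 0.0127 kg/m³.

0.0127 kg/m³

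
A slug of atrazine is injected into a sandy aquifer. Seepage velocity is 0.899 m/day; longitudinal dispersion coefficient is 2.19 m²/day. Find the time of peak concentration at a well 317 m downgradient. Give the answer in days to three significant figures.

For the 1D instantaneous-source solution, setting ∂C/∂t = 0 at fixed x gives v²t² + 2Dt − x² = 0, so t = (√(D² + v²x²) − D)/v².
√(D² + v²x²) = √(2.19² + 0.899² × 317²) = 285.0; v² = 0.808201.
t = (285.0 − 2.19)/0.808201 = 350 days (vs. the pure-advection estimate x/v = 353 d).

350 days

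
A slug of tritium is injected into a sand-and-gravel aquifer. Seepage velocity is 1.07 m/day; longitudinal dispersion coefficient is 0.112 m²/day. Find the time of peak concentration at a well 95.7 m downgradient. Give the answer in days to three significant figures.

For the 1D instantaneous-source solution, setting ∂C/∂t = 0 at fixed x gives v²t² + 2Dt − x² = 0, so t = (√(D² + v²x²) − D)/v².
√(D² + v²x²) = √(0.112² + 1.07² × 95.7²) = 102.4; v² = 1.1449.
t = (102.4 − 0.112)/1.1449 = 89.3 days (vs. the pure-advection estimate x/v = 89.4 d).

89.3 days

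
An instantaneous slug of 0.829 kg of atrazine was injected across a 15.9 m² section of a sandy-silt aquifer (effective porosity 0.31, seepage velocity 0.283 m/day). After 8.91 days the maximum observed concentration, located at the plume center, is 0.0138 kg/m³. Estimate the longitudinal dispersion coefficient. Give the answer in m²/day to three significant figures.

1.33 m²/day

At the plume center C_max = M/(n_e·A·√(4πDt)), so D = M²/(4πt·(n_e·A·C_max)²).
n_e·A·C_max = 0.31 × 15.9 × 0.0138 = 0.06802 kg/m.
D = 0.829²/(4π × 8.91 × 0.06802²) = 1.33 m²/day.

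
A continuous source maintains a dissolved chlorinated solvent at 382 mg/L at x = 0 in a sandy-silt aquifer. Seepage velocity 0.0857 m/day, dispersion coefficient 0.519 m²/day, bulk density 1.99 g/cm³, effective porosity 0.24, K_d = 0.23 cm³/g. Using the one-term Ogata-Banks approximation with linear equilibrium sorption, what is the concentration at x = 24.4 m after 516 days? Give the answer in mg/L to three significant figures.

95.2 mg/L

Retardation factor R = 1 + ρ_b·K_d/n = 1 + 1.99 × 0.23/0.24 = 2.907.
Sorption retards both mechanisms: v_R = v/R = 0.02948 m/day, D_R = D/R = 0.1785 m²/day.
v_R·t = 0.02948 × 516 = 15.21168 m; 2√(D_R t) = 19.19 m; argument = (24.4 − 15.21168)/19.19 = 0.4788.
C = C₀ × ½·erfc(0.4788) = 382 × 0.2492 = 95.2 mg/L.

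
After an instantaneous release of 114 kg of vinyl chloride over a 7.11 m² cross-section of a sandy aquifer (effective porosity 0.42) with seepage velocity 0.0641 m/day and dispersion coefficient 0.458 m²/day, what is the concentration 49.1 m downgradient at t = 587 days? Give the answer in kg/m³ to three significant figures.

For an instantaneous plane source, C(x,t) = M/(n_e·A·√(4πDt)) · exp(−(x−vt)²/(4Dt)), with n_e·A the pore (flow) area.
Plume center vt = 0.0641 × 587 = 37.6267 m, so the well at 49.1 m is 11.4733 m downgradient of the peak.
√(4πDt) = 58.12 m, giving peak height M/(n_e·A·√(4πDt)) = 114/(0.42 × 7.11 × 58.12) = 0.6568 kg/m³.
(x−vt)²/(4Dt) = (11.4733)²/(4 × 0.458 × 587) = 0.1224; exp(−0.1224) = 0.8848.
C = 0.6568 × 0.8848 = 0.581 kg/m³.

0.581 kg/m³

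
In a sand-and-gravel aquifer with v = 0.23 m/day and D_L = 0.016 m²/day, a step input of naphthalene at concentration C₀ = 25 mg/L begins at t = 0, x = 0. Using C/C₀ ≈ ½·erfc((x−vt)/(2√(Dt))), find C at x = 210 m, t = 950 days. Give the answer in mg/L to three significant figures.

For a continuous step input, C/C₀ ≈ ½·erfc((x−vt)/(2√(Dt))).
vt = 0.23 × 950 = 218.5 m and 2√(Dt) = 2√(0.016 × 950) = 7.797 m.
Argument (x−vt)/(2√(Dt)) = (210 − 218.5)/7.797 = -1.090; ½·erfc(-1.090) = 0.9384.
C = 25 × 0.9384 = 23.5 mg/L.

23.5 mg/L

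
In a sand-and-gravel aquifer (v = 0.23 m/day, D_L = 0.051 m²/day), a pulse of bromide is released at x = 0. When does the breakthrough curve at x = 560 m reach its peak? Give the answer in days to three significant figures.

2430 days

For the 1D instantaneous-source solution, setting ∂C/∂t = 0 at fixed x gives v²t² + 2Dt − x² = 0, so t = (√(D² + v²x²) − D)/v².
√(D² + v²x²) = √(0.051² + 0.23² × 560²) = 128.8; v² = 0.0529.
t = (128.8 − 0.051)/0.0529 = 2430 days (vs. the pure-advection estimate x/v = 2430 d).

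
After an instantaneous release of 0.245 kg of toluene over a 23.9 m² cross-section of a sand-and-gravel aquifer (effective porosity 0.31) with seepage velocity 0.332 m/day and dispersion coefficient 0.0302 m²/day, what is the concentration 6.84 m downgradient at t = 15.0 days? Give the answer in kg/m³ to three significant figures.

For an instantaneous plane source, C(x,t) = M/(n_e·A·√(4πDt)) · exp(−(x−vt)²/(4Dt)), with n_e·A the pore (flow) area.
Plume center vt = 0.332 × 15.0 = 4.98 m, so the well at 6.84 m is 1.86 m downgradient of the peak.
√(4πDt) = 2.386 m, giving peak height M/(n_e·A·√(4πDt)) = 0.245/(0.31 × 23.9 × 2.386) = 0.01386 kg/m³.
(x−vt)²/(4Dt) = (1.86)²/(4 × 0.0302 × 15.0) = 1.909; exp(−1.909) = 0.1482.
C = 0.01386 × 0.1482 = 0.00205 kg/m³.

0.00205 kg/m³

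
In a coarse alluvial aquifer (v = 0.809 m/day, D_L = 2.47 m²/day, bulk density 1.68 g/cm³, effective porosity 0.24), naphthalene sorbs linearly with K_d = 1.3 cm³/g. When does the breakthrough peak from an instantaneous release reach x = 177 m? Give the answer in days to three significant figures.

Retardation factor R = 1 + ρ_b·K_d/n = 1 + 1.68 × 1.3/0.24 = 10.10.
Sorption retards both mechanisms: v_R = v/R = 0.08010 m/day, D_R = D/R = 0.2446 m²/day.
Peak time from v_R²t² + 2D_R t − x² = 0: t = (√(D_R² + v_R²x²) − D_R)/v_R².
√(D_R² + v_R²x²) = √(0.2446² + 0.08010² × 177²) = 14.18; v_R² = 0.006416.
t = (14.18 − 0.2446)/0.006416 = 2170 days.

2170 days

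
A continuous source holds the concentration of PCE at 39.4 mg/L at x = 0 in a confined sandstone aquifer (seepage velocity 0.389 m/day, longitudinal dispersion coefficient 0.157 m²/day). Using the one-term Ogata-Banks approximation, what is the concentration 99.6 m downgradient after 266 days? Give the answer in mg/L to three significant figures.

For a continuous step input, C/C₀ ≈ ½·erfc((x−vt)/(2√(Dt))).
vt = 0.389 × 266 = 103.474 m and 2√(Dt) = 2√(0.157 × 266) = 12.92 m.
Argument (x−vt)/(2√(Dt)) = (99.6 − 103.474)/12.92 = -0.2998; ½·erfc(-0.2998) = 0.6642.
C = 39.4 × 0.6642 = 26.2 mg/L.

26.2 mg/L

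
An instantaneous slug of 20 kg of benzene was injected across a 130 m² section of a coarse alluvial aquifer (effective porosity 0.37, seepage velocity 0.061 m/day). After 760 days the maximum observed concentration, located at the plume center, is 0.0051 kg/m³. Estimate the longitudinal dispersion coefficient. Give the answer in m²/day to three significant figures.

At the plume center C_max = M/(n_e·A·√(4πDt)), so D = M²/(4πt·(n_e·A·C_max)²).
n_e·A·C_max = 0.37 × 130 × 0.0051 = 0.2453 kg/m.
D = 20²/(4π × 760 × 0.2453²) = 0.696 m²/day.

0.696 m²/day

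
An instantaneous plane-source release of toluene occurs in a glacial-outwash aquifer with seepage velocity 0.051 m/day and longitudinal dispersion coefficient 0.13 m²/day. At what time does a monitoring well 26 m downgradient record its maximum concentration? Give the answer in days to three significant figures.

For the 1D instantaneous-source solution, setting ∂C/∂t = 0 at fixed x gives v²t² + 2Dt − x² = 0, so t = (√(D² + v²x²) − D)/v².
√(D² + v²x²) = √(0.13² + 0.051² × 26²) = 1.332; v² = 0.002601.
t = (1.332 − 0.13)/0.002601 = 462 days (vs. the pure-advection estimate x/v = 510 d).

462 days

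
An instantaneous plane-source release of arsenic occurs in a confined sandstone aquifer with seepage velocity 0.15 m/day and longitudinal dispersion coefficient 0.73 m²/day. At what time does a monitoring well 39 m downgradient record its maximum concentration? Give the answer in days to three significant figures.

For the 1D instantaneous-source solution, setting ∂C/∂t = 0 at fixed x gives v²t² + 2Dt − x² = 0, so t = (√(D² + v²x²) − D)/v².
√(D² + v²x²) = √(0.73² + 0.15² × 39²) = 5.895; v² = 0.0225.
t = (5.895 − 0.73)/0.0225 = 230 days (vs. the pure-advection estimate x/v = 260 d).

230 days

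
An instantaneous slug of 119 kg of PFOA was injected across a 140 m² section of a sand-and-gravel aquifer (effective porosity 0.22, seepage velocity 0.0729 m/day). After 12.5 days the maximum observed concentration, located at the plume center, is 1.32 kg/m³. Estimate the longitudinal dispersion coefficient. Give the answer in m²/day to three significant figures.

0.0545 m²/day

At the plume center C_max = M/(n_e·A·√(4πDt)), so D = M²/(4πt·(n_e·A·C_max)²).
n_e·A·C_max = 0.22 × 140 × 1.32 = 40.66 kg/m.
D = 119²/(4π × 12.5 × 40.66²) = 0.0545 m²/day.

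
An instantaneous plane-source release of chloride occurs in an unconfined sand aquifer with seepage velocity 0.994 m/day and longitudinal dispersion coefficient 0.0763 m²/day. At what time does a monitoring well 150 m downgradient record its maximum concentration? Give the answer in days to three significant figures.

151 days

For the 1D instantaneous-source solution, setting ∂C/∂t = 0 at fixed x gives v²t² + 2Dt − x² = 0, so t = (√(D² + v²x²) − D)/v².
√(D² + v²x²) = √(0.0763² + 0.994² × 150²) = 149.1; v² = 0.988036.
t = (149.1 − 0.0763)/0.988036 = 151 days (vs. the pure-advection estimate x/v = 151 d).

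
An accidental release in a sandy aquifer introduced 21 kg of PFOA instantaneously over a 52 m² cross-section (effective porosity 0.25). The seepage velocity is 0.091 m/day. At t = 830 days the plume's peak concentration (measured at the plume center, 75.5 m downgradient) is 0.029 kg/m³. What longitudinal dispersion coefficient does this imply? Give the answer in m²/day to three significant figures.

0.297 m²/day

At the plume center C_max = M/(n_e·A·√(4πDt)), so D = M²/(4πt·(n_e·A·C_max)²).
n_e·A·C_max = 0.25 × 52 × 0.029 = 0.3770 kg/m.
D = 21²/(4π × 830 × 0.3770²) = 0.297 m²/day.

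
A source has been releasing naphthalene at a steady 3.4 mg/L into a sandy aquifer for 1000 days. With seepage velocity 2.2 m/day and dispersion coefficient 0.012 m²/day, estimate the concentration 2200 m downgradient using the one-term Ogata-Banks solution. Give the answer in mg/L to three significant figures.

For a continuous step input, C/C₀ ≈ ½·erfc((x−vt)/(2√(Dt))).
vt = 2.2 × 1000 = 2200 m and 2√(Dt) = 2√(0.012 × 1000) = 6.928 m.
Argument (x−vt)/(2√(Dt)) = (2200 − 2200)/6.928 = 0; ½·erfc(0) = 0.5000.
C = 3.4 × 0.5000 = 1.70 mg/L.

1.70 mg/L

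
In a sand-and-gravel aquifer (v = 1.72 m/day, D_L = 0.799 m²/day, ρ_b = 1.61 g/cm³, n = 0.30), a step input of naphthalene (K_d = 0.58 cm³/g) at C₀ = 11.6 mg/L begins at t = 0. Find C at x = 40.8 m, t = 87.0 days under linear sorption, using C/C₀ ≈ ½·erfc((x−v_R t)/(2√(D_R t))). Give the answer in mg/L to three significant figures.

Retardation factor R = 1 + ρ_b·K_d/n = 1 + 1.61 × 0.58/0.30 = 4.113.
Sorption retards both mechanisms: v_R = v/R = 0.4182 m/day, D_R = D/R = 0.1943 m²/day.
v_R·t = 0.4182 × 87.0 = 36.3834 m; 2√(D_R t) = 8.223 m; argument = (40.8 − 36.3834)/8.223 = 0.5371.
C = C₀ × ½·erfc(0.5371) = 11.6 × 0.2238 = 2.60 mg/L.

2.60 mg/L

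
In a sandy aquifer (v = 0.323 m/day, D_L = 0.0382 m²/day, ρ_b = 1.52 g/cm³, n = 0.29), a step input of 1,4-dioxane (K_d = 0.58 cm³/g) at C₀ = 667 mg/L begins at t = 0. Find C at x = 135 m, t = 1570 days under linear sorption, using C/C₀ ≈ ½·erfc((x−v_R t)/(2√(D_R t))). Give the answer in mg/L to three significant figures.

27.3 mg/L

Retardation factor R = 1 + ρ_b·K_d/n = 1 + 1.52 × 0.58/0.29 = 4.040.
Sorption retards both mechanisms: v_R = v/R = 0.07995 m/day, D_R = D/R = 0.009455 m²/day.
v_R·t = 0.07995 × 1570 = 125.5215 m; 2√(D_R t) = 7.706 m; argument = (135 − 125.5215)/7.706 = 1.230.
C = C₀ × ½·erfc(1.230) = 667 × 0.04097 = 27.3 mg/L.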